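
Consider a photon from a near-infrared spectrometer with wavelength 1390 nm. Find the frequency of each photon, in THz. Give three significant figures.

Convert to SI: λ = 1390 nm = 1.39·10^-6 m.
Since f = c/λ for a photon, f = 2.157·10^14 Hz.
Converting to THz: f = 215.7 THz ≈ 216 THz.

216 THz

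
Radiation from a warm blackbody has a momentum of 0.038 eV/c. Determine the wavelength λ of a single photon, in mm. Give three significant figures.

Take h = 6.62607015·10^-34 J·s, c = 2.99792458·10^8 m/s, 1 eV = 1.602176634·10^-19 J.
First convert: p = 0.038 eV/c = 2.0308·10^-29 kg·m/s.
Since λ = h/p for a photon, λ = 3.263·10^-5 m.
Converting to mm: λ = 0.03263 mm ≈ 0.0326 mm.

0.0326 mm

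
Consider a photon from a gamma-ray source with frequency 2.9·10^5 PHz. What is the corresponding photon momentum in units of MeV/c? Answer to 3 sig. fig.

1.20 MeV/c

(h = 6.62607015·10^-34 J·s, c = 2.99792458·10^8 m/s, 1 eV = 1.602176634·10^-19 J.)
First convert: f = 2.9·10^5 PHz = 2.9·10^20 Hz.
Apply p = hf/c: p = 6.410·10^-22 kg·m/s.
Converting to MeV/c: p = 1.199 MeV/c ≈ 1.20 MeV/c.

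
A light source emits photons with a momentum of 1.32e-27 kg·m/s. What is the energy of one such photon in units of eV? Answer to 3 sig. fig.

Use c = 2.99792458e8 m/s, 1 eV = 1.602176634e-19 J.
Since E = pc for a photon, E = 3.957e-19 J.
Converting to eV: E = 2.470 eV ≈ 2.47 eV.

2.47 eV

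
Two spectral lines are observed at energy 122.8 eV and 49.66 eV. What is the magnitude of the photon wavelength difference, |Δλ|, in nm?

Using λ = hc/E: λ₁ = 1.0096e-8 m, λ₂ = 2.4967e-8 m.
|Δλ| = |1.0096e-8 − 2.4967e-8| = 1.49e-8 m = 14.9 nm.

14.9 nm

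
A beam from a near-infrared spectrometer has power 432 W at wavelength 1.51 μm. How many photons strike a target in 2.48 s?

Total energy: E_total = P·t = 432 × 2.48 = 1071 J.
Per-photon energy: E = 1.316 × 10^-19 J.
N = E_total / E_photon = 8.14 × 10^21.

8.14 × 10^21 photons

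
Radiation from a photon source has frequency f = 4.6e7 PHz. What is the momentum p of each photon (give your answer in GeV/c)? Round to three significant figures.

Convert to SI: f = 4.6e7 PHz = 4.6e22 Hz.
Apply p = hf/c: p = 1.017e-19 kg·m/s.
Converting to GeV/c: p = 0.1902 GeV/c ≈ 0.190 GeV/c.

0.190 GeV/c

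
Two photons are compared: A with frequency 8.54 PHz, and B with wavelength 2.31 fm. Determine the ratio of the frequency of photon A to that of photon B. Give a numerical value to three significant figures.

f_A = 8.540·10^15 Hz (from frequency = 8.54 PHz, via f given directly).
f_B = 1.298·10^23 Hz (from wavelength = 2.31 fm, via f = c/λ).
Ratio = 8.540·10^15 / 1.298·10^23 = 6.58·10^-8.

6.58·10^-8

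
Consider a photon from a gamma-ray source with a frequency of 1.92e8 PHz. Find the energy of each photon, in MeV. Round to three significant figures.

First convert: f = 1.92e8 PHz = 1.92e23 Hz.
Apply E = hf: E = 1.272e-10 J.
Converting to MeV: E = 794.0 MeV ≈ 794 MeV.

794 MeV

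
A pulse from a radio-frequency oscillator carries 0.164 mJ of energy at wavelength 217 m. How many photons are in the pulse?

1.79·10^23 photons

Per-photon energy: E = 9.154·10^-28 J (from wavelength = 217 m).
N = E_total / E_photon = 1.64·10^-4 J / 9.154·10^-28 J = 1.79·10^23.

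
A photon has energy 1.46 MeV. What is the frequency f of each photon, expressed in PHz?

First convert: E = 1.46 MeV = 2.3392e-13 J.
For a photon f = E/h, so f = 3.530e20 Hz.
Converting to PHz: f = 353000 PHz ≈ 3.53e5 PHz.

3.53e5 PHz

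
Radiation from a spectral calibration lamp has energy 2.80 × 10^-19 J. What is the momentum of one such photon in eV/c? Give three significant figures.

Take c = 2.99792458 × 10^8 m/s, 1 eV = 1.602176634 × 10^-19 J.
The photon relation is p = E/c, giving p = 9.340 × 10^-28 kg·m/s.
Converting to eV/c: p = 1.748 eV/c ≈ 1.75 eV/c.

1.75 eV/c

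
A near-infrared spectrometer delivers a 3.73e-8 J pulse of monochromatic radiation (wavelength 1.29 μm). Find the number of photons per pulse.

Per-photon energy: E = 1.540e-19 J (from wavelength = 1.29 μm).
N = E_total / E_photon = 3.73e-8 J / 1.540e-19 J = 2.42e11.

2.42e11 photons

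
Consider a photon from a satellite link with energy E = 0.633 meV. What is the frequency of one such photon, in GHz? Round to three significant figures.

153 GHz

Convert to SI: E = 0.633 meV = 1.0142e-22 J.
For a photon f = E/h, so f = 1.531e11 Hz.
Converting to GHz: f = 153.1 GHz ≈ 153 GHz.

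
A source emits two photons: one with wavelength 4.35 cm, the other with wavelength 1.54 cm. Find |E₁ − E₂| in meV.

Using E = hc/λ: E₁ = 4.567e-24 J, E₂ = 1.290e-23 J.
|ΔE| = |4.567e-24 − 1.290e-23| = 8.33e-24 J = 0.0520 meV.

0.0520 meV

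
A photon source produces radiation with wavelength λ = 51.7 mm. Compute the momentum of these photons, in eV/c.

Convert to SI: λ = 51.7 mm = 0.0517 m.
Since p = h/λ for a photon, p = 1.282e-32 kg·m/s.
Converting to eV/c: p = 2.398e-5 eV/c ≈ 2.40e-5 eV/c.

2.40e-5 eV/c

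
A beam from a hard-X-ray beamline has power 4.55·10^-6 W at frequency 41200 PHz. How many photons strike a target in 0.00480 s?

8.00·10^5 photons

Total energy: E_total = P·t = 4.55·10^-6 × 0.00480 = 2.184·10^-8 J.
Per-photon energy: E = 2.730·10^-14 J.
N = E_total / E_photon = 8.00·10^5.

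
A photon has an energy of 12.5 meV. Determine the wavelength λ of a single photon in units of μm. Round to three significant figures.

Convert to SI: E = 12.5 meV = 2.0027e-21 J.
The photon relation is λ = hc/E, giving λ = 9.919e-5 m.
Converting to μm: λ = 99.19 μm ≈ 99.2 μm.

99.2 μm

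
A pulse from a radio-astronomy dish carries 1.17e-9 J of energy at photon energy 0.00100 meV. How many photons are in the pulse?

Per-photon energy: E = 1.602e-25 J (from energy = 0.00100 meV).
N = E_total / E_photon = 1.17e-9 J / 1.602e-25 J = 7.30e15.

7.30e15 photons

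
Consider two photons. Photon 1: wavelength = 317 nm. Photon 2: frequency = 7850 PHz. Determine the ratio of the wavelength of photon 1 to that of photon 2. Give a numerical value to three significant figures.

λ_1 = 3.170 × 10^-7 m (from wavelength = 317 nm, via λ given directly).
λ_2 = 3.819 × 10^-11 m (from frequency = 7850 PHz, via λ = c/f).
Ratio = 3.170 × 10^-7 / 3.819 × 10^-11 = 8300.

8300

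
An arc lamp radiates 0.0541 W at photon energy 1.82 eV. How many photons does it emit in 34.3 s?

Total energy: E_total = P·t = 0.0541 × 34.3 = 1.856 J.
Per-photon energy: E = 2.916e-19 J.
N = E_total / E_photon = 6.36e18.

6.36e18 photons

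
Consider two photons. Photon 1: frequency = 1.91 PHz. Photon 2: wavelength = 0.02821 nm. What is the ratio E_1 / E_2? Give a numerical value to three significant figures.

E_1 = 1.266 × 10^-18 J (from frequency = 1.91 PHz, via E = hf).
E_2 = 7.042 × 10^-15 J (from wavelength = 0.02821 nm, via E = hc/λ).
Ratio = 1.266 × 10^-18 / 7.042 × 10^-15 = 1.80 × 10^-4.

1.80 × 10^-4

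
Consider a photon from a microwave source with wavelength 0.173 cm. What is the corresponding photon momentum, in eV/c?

7.17 × 10^-4 eV/c

Take h = 6.62607015 × 10^-34 J·s, c = 2.99792458 × 10^8 m/s, 1 eV = 1.602176634 × 10^-19 J.
Convert to SI: λ = 0.173 cm = 0.00173 m.
Since p = h/λ for a photon, p = 3.830 × 10^-31 kg·m/s.
Converting to eV/c: p = 7.167 × 10^-4 eV/c ≈ 7.17 × 10^-4 eV/c.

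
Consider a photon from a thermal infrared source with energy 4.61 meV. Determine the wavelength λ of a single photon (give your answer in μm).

First convert: E = 4.61 meV = 7.3860e-22 J.
The photon relation is λ = hc/E, giving λ = 2.689e-4 m.
Converting to μm: λ = 268.9 μm ≈ 269 μm.

269 μm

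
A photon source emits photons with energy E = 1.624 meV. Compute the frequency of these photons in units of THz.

First convert: E = 1.624 meV = 2.6019e-22 J.
For a photon f = E/h, so f = 3.927e11 Hz.
Converting to THz: f = 0.3927 THz ≈ 0.393 THz.

0.393 THz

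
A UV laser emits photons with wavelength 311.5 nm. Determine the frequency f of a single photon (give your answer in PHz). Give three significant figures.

Convert to SI: λ = 311.5 nm = 3.115e-7 m.
Apply f = c/λ: f = 9.624e14 Hz.
Converting to PHz: f = 0.9624 PHz ≈ 0.962 PHz.

0.962 PHz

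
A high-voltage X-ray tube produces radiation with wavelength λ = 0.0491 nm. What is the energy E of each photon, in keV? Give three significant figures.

(h = 6.62607015·10^-34 J·s, c = 2.99792458·10^8 m/s, 1 eV = 1.602176634·10^-19 J.)
First convert: λ = 0.0491 nm = 4.91·10^-11 m.
Apply E = hc/λ: E = 4.046·10^-15 J.
Converting to keV: E = 25.25 keV ≈ 25.3 keV.

25.3 keV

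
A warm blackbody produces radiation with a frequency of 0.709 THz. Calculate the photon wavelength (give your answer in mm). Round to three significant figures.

0.423 mm

First convert: f = 0.709 THz = 7.09·10^11 Hz.
Apply λ = c/f: λ = 4.228·10^-4 m.
Converting to mm: λ = 0.4228 mm ≈ 0.423 mm.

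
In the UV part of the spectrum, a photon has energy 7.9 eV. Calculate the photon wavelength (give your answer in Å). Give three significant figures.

1570 Å

(h = 6.62607015 × 10^-34 J·s, c = 2.99792458 × 10^8 m/s, 1 eV = 1.602176634 × 10^-19 J.)
In SI units: E = 7.9 eV = 1.2657 × 10^-18 J.
Apply λ = hc/E: λ = 1.569 × 10^-7 m.
Converting to Å: λ = 1569 Å ≈ 1570 Å.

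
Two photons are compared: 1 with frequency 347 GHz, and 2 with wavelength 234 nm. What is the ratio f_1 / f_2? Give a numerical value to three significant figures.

f_1 = 3.470·10^11 Hz (from frequency = 347 GHz, via f given directly).
f_2 = 1.281·10^15 Hz (from wavelength = 234 nm, via f = c/λ).
Ratio = 3.470·10^11 / 1.281·10^15 = 2.71·10^-4.

2.71·10^-4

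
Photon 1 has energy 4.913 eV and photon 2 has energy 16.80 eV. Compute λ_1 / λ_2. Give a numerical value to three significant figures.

λ_1 = 2.524 × 10^-7 m (from energy = 4.913 eV, via λ = hc/E).
λ_2 = 7.380 × 10^-8 m (from energy = 16.80 eV, via λ = hc/E).
Ratio = 2.524 × 10^-7 / 7.380 × 10^-8 = 3.42.

3.42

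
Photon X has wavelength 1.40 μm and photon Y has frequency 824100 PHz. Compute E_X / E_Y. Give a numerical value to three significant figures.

E_X = 1.419e-19 J (from wavelength = 1.40 μm, via E = hc/λ).
E_Y = 5.461e-13 J (from frequency = 824100 PHz, via E = hf).
Ratio = 1.419e-19 / 5.461e-13 = 2.60e-7.

2.60e-7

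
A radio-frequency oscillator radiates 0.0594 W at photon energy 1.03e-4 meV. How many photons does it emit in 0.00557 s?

Total energy: E_total = P·t = 0.0594 × 0.00557 = 3.309e-4 J.
Per-photon energy: E = 1.650e-26 J.
N = E_total / E_photon = 2.00e22.

2.00e22 photons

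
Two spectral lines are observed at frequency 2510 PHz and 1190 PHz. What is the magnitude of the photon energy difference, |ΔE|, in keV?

5.46 keV

Using E = hf: E₁ = 1.663e-15 J, E₂ = 7.885e-16 J.
|ΔE| = |1.663e-15 − 7.885e-16| = 8.75e-16 J = 5.46 keV.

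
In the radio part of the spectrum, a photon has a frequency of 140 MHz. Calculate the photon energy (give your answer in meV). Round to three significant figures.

5.79 × 10^-4 meV

Take h = 6.62607015 × 10^-34 J·s, 1 eV = 1.602176634 × 10^-19 J.
Convert to SI: f = 140 MHz = 1.4 × 10^8 Hz.
Apply E = hf: E = 9.276 × 10^-26 J.
Converting to meV: E = 5.790 × 10^-4 meV ≈ 5.79 × 10^-4 meV.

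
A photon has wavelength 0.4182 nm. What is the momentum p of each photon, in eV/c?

First convert: λ = 0.4182 nm = 4.182 × 10^-10 m.
The photon relation is p = h/λ, giving p = 1.584 × 10^-24 kg·m/s.
Converting to eV/c: p = 2965 eV/c ≈ 2960 eV/c.

2960 eV/c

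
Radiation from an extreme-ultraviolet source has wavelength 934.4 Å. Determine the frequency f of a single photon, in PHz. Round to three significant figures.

3.21 PHz

Take c = 2.99792458·10^8 m/s.
In SI units: λ = 934.4 Å = 9.344·10^-8 m.
For a photon f = c/λ, so f = 3.208·10^15 Hz.
Converting to PHz: f = 3.208 PHz ≈ 3.21 PHz.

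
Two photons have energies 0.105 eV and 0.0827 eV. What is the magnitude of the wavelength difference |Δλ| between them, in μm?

Using λ = hc/E: λ₁ = 1.181e-5 m, λ₂ = 1.499e-5 m.
|Δλ| = |1.181e-5 − 1.499e-5| = 3.18e-6 m = 3.18 μm.

3.18 μm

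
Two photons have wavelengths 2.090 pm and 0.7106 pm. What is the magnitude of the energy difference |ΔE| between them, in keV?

Using E = hc/λ: E₁ = 9.5045e-14 J, E₂ = 2.7954e-13 J.
|ΔE| = |9.5045e-14 − 2.7954e-13| = 1.84e-13 J = 1150 keV.

1150 keV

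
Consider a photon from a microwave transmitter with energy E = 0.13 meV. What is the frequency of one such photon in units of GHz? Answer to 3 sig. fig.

31.4 GHz

(h = 6.62607015 × 10^-34 J·s, 1 eV = 1.602176634 × 10^-19 J.)
In SI units: E = 0.13 meV = 2.0828 × 10^-23 J.
Since f = E/h for a photon, f = 3.143 × 10^10 Hz.
Converting to GHz: f = 31.43 GHz ≈ 31.4 GHz.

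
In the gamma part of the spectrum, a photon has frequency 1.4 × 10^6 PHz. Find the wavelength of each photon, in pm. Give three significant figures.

0.214 pm

(c = 2.99792458 × 10^8 m/s.)
First convert: f = 1.4 × 10^6 PHz = 1.4 × 10^21 Hz.
Since λ = c/f for a photon, λ = 2.141 × 10^-13 m.
Converting to pm: λ = 0.2141 pm ≈ 0.214 pm.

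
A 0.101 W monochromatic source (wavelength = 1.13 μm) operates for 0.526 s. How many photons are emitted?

Total energy: E_total = P·t = 0.101 × 0.526 = 0.05313 J.
Per-photon energy: E = 1.758·10^-19 J.
N = E_total / E_photon = 3.02·10^17.

3.02·10^17 photons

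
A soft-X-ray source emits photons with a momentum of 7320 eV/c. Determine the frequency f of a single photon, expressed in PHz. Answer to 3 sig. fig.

1770 PHz

(h = 6.62607015e-34 J·s, c = 2.99792458e8 m/s, 1 eV = 1.602176634e-19 J.)
Convert to SI: p = 7320 eV/c = 3.9120e-24 kg·m/s.
Apply f = pc/h: f = 1.770e18 Hz.
Converting to PHz: f = 1770 PHz ≈ 1770 PHz.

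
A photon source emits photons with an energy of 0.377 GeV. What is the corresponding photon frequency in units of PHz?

9.12·10^7 PHz

First convert: E = 0.377 GeV = 6.0402·10^-11 J.
Since f = E/h for a photon, f = 9.116·10^22 Hz.
Converting to PHz: f = 9.116·10^7 PHz ≈ 9.12·10^7 PHz.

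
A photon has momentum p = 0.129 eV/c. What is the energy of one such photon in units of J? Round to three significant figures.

In SI units: p = 0.129 eV/c = 6.8941 × 10^-29 kg·m/s.
Apply E = pc: E = 2.067 × 10^-20 J.
So E ≈ 2.07 × 10^-20 J.

2.07 × 10^-20 J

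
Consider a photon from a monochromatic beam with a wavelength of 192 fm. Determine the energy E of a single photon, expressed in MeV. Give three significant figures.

6.46 MeV

Use h = 6.62607015 × 10^-34 J·s, c = 2.99792458 × 10^8 m/s, 1 eV = 1.602176634 × 10^-19 J.
Convert to SI: λ = 192 fm = 1.92 × 10^-13 m.
Since E = hc/λ for a photon, E = 1.035 × 10^-12 J.
Converting to MeV: E = 6.458 MeV ≈ 6.46 MeV.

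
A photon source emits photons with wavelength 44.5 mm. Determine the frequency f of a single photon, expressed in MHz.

Convert to SI: λ = 44.5 mm = 0.0445 m.
For a photon f = c/λ, so f = 6.737·10^9 Hz.
Converting to MHz: f = 6737 MHz ≈ 6740 MHz.

6740 MHz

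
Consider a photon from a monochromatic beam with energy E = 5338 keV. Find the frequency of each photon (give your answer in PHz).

1.29e6 PHz

Take h = 6.62607015e-34 J·s, 1 eV = 1.602176634e-19 J.
First convert: E = 5338 keV = 8.5524e-13 J.
The photon relation is f = E/h, giving f = 1.291e21 Hz.
Converting to PHz: f = 1.291e6 PHz ≈ 1.29e6 PHz.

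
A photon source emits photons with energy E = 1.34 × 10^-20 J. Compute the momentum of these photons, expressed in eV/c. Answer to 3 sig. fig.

0.0836 eV/c

Since p = E/c for a photon, p = 4.470 × 10^-29 kg·m/s.
Converting to eV/c: p = 0.08364 eV/c ≈ 0.0836 eV/c.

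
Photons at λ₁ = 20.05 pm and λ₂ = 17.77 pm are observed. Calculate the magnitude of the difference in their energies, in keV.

7.93 keV

Using E = hc/λ: E₁ = 9.9075 × 10^-15 J, E₂ = 1.1179 × 10^-14 J.
|ΔE| = |9.9075 × 10^-15 − 1.1179 × 10^-14| = 1.27 × 10^-15 J = 7.93 keV.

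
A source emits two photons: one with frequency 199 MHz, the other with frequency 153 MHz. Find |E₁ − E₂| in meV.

Using E = hf: E₁ = 1.319e-25 J, E₂ = 1.014e-25 J.
|ΔE| = |1.319e-25 − 1.014e-25| = 3.05e-26 J = 1.90e-4 meV.

1.90e-4 meV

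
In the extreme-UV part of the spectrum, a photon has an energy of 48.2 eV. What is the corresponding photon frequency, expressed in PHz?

Take h = 6.62607015e-34 J·s, 1 eV = 1.602176634e-19 J.
First convert: E = 48.2 eV = 7.7225e-18 J.
The photon relation is f = E/h, giving f = 1.165e16 Hz.
Converting to PHz: f = 11.65 PHz ≈ 11.7 PHz.

11.7 PHz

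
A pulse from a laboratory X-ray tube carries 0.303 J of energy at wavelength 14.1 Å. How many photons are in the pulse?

Per-photon energy: E = 1.409 × 10^-16 J (from wavelength = 14.1 Å).
N = E_total / E_photon = 0.303 J / 1.409 × 10^-16 J = 2.15 × 10^15.

2.15 × 10^15 photons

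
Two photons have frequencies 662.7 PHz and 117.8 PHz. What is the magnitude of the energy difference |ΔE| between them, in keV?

2.25 keV

Using E = hf: E₁ = 4.3911e-16 J, E₂ = 7.8055e-17 J.
|ΔE| = |4.3911e-16 − 7.8055e-17| = 3.61e-16 J = 2.25 keV.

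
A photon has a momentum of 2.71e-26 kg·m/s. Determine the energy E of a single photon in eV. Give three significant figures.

Take c = 2.99792458e8 m/s, 1 eV = 1.602176634e-19 J.
For a photon E = pc, so E = 8.124e-18 J.
Converting to eV: E = 50.71 eV ≈ 50.7 eV.

50.7 eV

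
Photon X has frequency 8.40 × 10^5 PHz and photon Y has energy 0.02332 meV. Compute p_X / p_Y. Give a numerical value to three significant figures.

1.49 × 10^11

p_X = 1.857 × 10^-21 kg·m/s (from frequency = 8.40 × 10^5 PHz, via p = hf/c).
p_Y = 1.246 × 10^-32 kg·m/s (from energy = 0.02332 meV, via p = E/c).
Ratio = 1.857 × 10^-21 / 1.246 × 10^-32 = 1.49 × 10^11.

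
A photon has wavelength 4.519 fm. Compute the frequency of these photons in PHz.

(c = 2.99792458e8 m/s.)
In SI units: λ = 4.519 fm = 4.519e-15 m.
Apply f = c/λ: f = 6.634e22 Hz.
Converting to PHz: f = 6.634e7 PHz ≈ 6.63e7 PHz.

6.63e7 PHz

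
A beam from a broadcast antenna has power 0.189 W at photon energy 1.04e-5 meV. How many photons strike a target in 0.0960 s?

Total energy: E_total = P·t = 0.189 × 0.0960 = 0.01814 J.
Per-photon energy: E = 1.666e-27 J.
N = E_total / E_photon = 1.09e25.

1.09e25 photons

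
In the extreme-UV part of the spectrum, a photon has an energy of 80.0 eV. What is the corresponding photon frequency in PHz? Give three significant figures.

19.3 PHz

Use h = 6.62607015e-34 J·s, 1 eV = 1.602176634e-19 J.
Convert to SI: E = 80.0 eV = 1.2817e-17 J.
The photon relation is f = E/h, giving f = 1.934e16 Hz.
Converting to PHz: f = 19.34 PHz ≈ 19.3 PHz.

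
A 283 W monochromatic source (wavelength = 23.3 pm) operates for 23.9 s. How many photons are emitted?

Total energy: E_total = P·t = 283 × 23.9 = 6764 J.
Per-photon energy: E = 8.526e-15 J.
N = E_total / E_photon = 7.93e17.

7.93e17 photons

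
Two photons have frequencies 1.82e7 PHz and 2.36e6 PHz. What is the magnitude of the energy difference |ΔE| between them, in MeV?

Using E = hf: E₁ = 1.206e-11 J, E₂ = 1.564e-12 J.
|ΔE| = |1.206e-11 − 1.564e-12| = 1.05e-11 J = 65.5 MeV.

65.5 MeV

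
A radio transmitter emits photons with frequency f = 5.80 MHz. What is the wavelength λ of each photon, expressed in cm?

5170 cm

Use c = 2.99792458 × 10^8 m/s.
First convert: f = 5.80 MHz = 5.80 × 10^6 Hz.
The photon relation is λ = c/f, giving λ = 51.69 m.
Converting to cm: λ = 5169 cm ≈ 5170 cm.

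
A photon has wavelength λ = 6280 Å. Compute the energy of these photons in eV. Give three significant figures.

1.97 eV

Convert to SI: λ = 6280 Å = 6.28e-7 m.
For a photon E = hc/λ, so E = 3.163e-19 J.
Converting to eV: E = 1.974 eV ≈ 1.97 eV.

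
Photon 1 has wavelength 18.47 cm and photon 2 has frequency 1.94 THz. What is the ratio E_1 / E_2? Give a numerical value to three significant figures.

E_1 = 1.075 × 10^-24 J (from wavelength = 18.47 cm, via E = hc/λ).
E_2 = 1.285 × 10^-21 J (from frequency = 1.94 THz, via E = hf).
Ratio = 1.075 × 10^-24 / 1.285 × 10^-21 = 8.37 × 10^-4.

8.37 × 10^-4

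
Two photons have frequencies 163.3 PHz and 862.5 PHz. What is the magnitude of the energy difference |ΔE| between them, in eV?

2890 eV

Using E = hf: E₁ = 1.0820e-16 J, E₂ = 5.7150e-16 J.
|ΔE| = |1.0820e-16 − 5.7150e-16| = 4.63e-16 J = 2890 eV.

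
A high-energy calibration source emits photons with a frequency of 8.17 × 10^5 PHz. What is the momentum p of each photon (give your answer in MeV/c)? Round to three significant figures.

3.38 MeV/c

(h = 6.62607015 × 10^-34 J·s, c = 2.99792458 × 10^8 m/s, 1 eV = 1.602176634 × 10^-19 J.)
Convert to SI: f = 8.17 × 10^5 PHz = 8.17 × 10^20 Hz.
The photon relation is p = hf/c, giving p = 1.806 × 10^-21 kg·m/s.
Converting to MeV/c: p = 3.379 MeV/c ≈ 3.38 MeV/c.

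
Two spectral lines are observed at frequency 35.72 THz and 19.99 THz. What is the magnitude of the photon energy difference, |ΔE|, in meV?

Using E = hf: E₁ = 2.3668 × 10^-20 J, E₂ = 1.3246 × 10^-20 J.
|ΔE| = |2.3668 × 10^-20 − 1.3246 × 10^-20| = 1.04 × 10^-20 J = 65.1 meV.

65.1 meV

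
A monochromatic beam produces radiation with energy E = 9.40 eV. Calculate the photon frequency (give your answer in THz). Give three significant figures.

2270 THz

First convert: E = 9.40 eV = 1.5060 × 10^-18 J.
Since f = E/h for a photon, f = 2.273 × 10^15 Hz.
Converting to THz: f = 2273 THz ≈ 2270 THz.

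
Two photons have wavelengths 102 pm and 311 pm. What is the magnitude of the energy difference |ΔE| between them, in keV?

Using E = hc/λ: E₁ = 1.947e-15 J, E₂ = 6.387e-16 J.
|ΔE| = |1.947e-15 − 6.387e-16| = 1.31e-15 J = 8.17 keV.

8.17 keV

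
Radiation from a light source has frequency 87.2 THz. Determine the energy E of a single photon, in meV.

361 meV

Use h = 6.62607015e-34 J·s, 1 eV = 1.602176634e-19 J.
Convert to SI: f = 87.2 THz = 8.72e13 Hz.
Since E = hf for a photon, E = 5.778e-20 J.
Converting to meV: E = 360.6 meV ≈ 361 meV.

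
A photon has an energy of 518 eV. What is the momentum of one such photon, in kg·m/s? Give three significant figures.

Take c = 2.99792458 × 10^8 m/s, 1 eV = 1.602176634 × 10^-19 J.
In SI units: E = 518 eV = 8.2993 × 10^-17 J.
Since p = E/c for a photon, p = 2.768 × 10^-25 kg·m/s.
So p ≈ 2.77 × 10^-25 kg·m/s.

2.77 × 10^-25 kg·m/s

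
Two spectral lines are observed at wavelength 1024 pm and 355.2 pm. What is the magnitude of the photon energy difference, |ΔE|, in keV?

Using E = hc/λ: E₁ = 1.9399 × 10^-16 J, E₂ = 5.5925 × 10^-16 J.
|ΔE| = |1.9399 × 10^-16 − 5.5925 × 10^-16| = 3.65 × 10^-16 J = 2.28 keV.

2.28 keV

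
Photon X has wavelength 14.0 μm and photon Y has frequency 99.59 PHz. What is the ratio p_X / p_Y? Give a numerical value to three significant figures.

2.15e-4

p_X = 4.733e-29 kg·m/s (from wavelength = 14.0 μm, via p = h/λ).
p_Y = 2.201e-25 kg·m/s (from frequency = 99.59 PHz, via p = hf/c).
Ratio = 4.733e-29 / 2.201e-25 = 2.15e-4.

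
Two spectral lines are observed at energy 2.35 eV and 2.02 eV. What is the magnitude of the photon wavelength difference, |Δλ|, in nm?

Using λ = hc/E: λ₁ = 5.276 × 10^-7 m, λ₂ = 6.138 × 10^-7 m.
|Δλ| = |5.276 × 10^-7 − 6.138 × 10^-7| = 8.62 × 10^-8 m = 86.2 nm.

86.2 nm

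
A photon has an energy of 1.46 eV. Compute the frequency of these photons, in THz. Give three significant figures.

353 THz

First convert: E = 1.46 eV = 2.3392e-19 J.
Apply f = E/h: f = 3.530e14 Hz.
Converting to THz: f = 353.0 THz ≈ 353 THz.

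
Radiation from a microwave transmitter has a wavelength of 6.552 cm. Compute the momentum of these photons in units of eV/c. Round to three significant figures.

(h = 6.62607015e-34 J·s, c = 2.99792458e8 m/s, 1 eV = 1.602176634e-19 J.)
First convert: λ = 6.552 cm = 0.06552 m.
Apply p = h/λ: p = 1.011e-32 kg·m/s.
Converting to eV/c: p = 1.892e-5 eV/c ≈ 1.89e-5 eV/c.

1.89e-5 eV/c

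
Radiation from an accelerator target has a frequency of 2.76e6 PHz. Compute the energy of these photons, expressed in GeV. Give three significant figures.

0.0114 GeV

First convert: f = 2.76e6 PHz = 2.76e21 Hz.
Apply E = hf: E = 1.829e-12 J.
Converting to GeV: E = 0.01141 GeV ≈ 0.0114 GeV.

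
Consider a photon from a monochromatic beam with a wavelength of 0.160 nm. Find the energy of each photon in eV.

7750 eV

(h = 6.62607015 × 10^-34 J·s, c = 2.99792458 × 10^8 m/s, 1 eV = 1.602176634 × 10^-19 J.)
Convert to SI: λ = 0.160 nm = 1.60 × 10^-10 m.
Since E = hc/λ for a photon, E = 1.242 × 10^-15 J.
Converting to eV: E = 7749 eV ≈ 7750 eV.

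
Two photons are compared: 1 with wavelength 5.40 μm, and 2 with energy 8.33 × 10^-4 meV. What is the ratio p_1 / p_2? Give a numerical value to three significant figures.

p_1 = 1.227 × 10^-28 kg·m/s (from wavelength = 5.40 μm, via p = h/λ).
p_2 = 4.452 × 10^-34 kg·m/s (from energy = 8.33 × 10^-4 meV, via p = E/c).
Ratio = 1.227 × 10^-28 / 4.452 × 10^-34 = 2.76 × 10^5.

2.76 × 10^5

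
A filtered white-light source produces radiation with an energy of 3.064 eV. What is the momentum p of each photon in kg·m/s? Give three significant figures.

1.64 × 10^-27 kg·m/s

First convert: E = 3.064 eV = 4.9091 × 10^-19 J.
For a photon p = E/c, so p = 1.637 × 10^-27 kg·m/s.
So p ≈ 1.64 × 10^-27 kg·m/s.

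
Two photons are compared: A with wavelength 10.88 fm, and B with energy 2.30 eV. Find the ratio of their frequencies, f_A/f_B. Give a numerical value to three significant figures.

4.95·10^7

f_A = 2.755·10^22 Hz (from wavelength = 10.88 fm, via f = c/λ).
f_B = 5.561·10^14 Hz (from energy = 2.30 eV, via f = E/h).
Ratio = 2.755·10^22 / 5.561·10^14 = 4.95·10^7.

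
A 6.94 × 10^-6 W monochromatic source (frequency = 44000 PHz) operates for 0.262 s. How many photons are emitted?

6.24 × 10^7 photons

Total energy: E_total = P·t = 6.94 × 10^-6 × 0.262 = 1.818 × 10^-6 J.
Per-photon energy: E = 2.915 × 10^-14 J.
N = E_total / E_photon = 6.24 × 10^7.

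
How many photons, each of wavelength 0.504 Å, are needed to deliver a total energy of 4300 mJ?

Per-photon energy: E = 3.941 × 10^-15 J (from wavelength = 0.504 Å).
N = E_total / E_photon = 4.30 J / 3.941 × 10^-15 J = 1.09 × 10^15.

1.09 × 10^15 photons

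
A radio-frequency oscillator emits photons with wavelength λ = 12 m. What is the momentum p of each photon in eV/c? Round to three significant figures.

Use h = 6.62607015 × 10^-34 J·s, c = 2.99792458 × 10^8 m/s, 1 eV = 1.602176634 × 10^-19 J.
For a photon p = h/λ, so p = 5.522 × 10^-35 kg·m/s.
Converting to eV/c: p = 1.033 × 10^-7 eV/c ≈ 1.03 × 10^-7 eV/c.

1.03 × 10^-7 eV/c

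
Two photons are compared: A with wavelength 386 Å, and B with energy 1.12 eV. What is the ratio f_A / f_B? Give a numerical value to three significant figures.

f_A = 7.767e15 Hz (from wavelength = 386 Å, via f = c/λ).
f_B = 2.708e14 Hz (from energy = 1.12 eV, via f = E/h).
Ratio = 7.767e15 / 2.708e14 = 28.7.

28.7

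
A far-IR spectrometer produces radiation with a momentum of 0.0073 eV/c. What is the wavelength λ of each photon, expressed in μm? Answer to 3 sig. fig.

170 μm

Take h = 6.62607015 × 10^-34 J·s, c = 2.99792458 × 10^8 m/s, 1 eV = 1.602176634 × 10^-19 J.
Convert to SI: p = 0.0073 eV/c = 3.9013 × 10^-30 kg·m/s.
Since λ = h/p for a photon, λ = 1.698 × 10^-4 m.
Converting to μm: λ = 169.8 μm ≈ 170 μm.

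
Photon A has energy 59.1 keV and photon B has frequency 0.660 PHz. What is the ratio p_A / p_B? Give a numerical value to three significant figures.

2.17·10^4

p_A = 3.158·10^-23 kg·m/s (from energy = 59.1 keV, via p = E/c).
p_B = 1.459·10^-27 kg·m/s (from frequency = 0.660 PHz, via p = hf/c).
Ratio = 3.158·10^-23 / 1.459·10^-27 = 2.17·10^4.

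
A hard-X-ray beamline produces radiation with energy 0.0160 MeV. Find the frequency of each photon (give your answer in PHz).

3870 PHz

Convert to SI: E = 0.0160 MeV = 2.5635·10^-15 J.
For a photon f = E/h, so f = 3.869·10^18 Hz.
Converting to PHz: f = 3869 PHz ≈ 3870 PHz.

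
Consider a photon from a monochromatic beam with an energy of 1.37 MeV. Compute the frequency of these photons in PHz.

3.31e5 PHz

Use h = 6.62607015e-34 J·s, 1 eV = 1.602176634e-19 J.
First convert: E = 1.37 MeV = 2.1950e-13 J.
Since f = E/h for a photon, f = 3.313e20 Hz.
Converting to PHz: f = 331300 PHz ≈ 3.31e5 PHz.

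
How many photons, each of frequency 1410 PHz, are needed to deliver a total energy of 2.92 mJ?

3.13e12 photons

Per-photon energy: E = 9.343e-16 J (from frequency = 1410 PHz).
N = E_total / E_photon = 0.00292 J / 9.343e-16 J = 3.13e12.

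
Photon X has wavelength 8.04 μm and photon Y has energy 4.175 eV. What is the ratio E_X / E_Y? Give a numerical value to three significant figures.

0.0369

E_X = 2.471 × 10^-20 J (from wavelength = 8.04 μm, via E = hc/λ).
E_Y = 6.689 × 10^-19 J (from energy = 4.175 eV, via E given directly).
Ratio = 2.471 × 10^-20 / 6.689 × 10^-19 = 0.0369.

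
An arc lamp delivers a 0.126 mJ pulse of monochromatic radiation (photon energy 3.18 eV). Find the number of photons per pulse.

2.47·10^14 photons

Per-photon energy: E = 5.095·10^-19 J (from energy = 3.18 eV).
N = E_total / E_photon = 1.26·10^-4 J / 5.095·10^-19 J = 2.47·10^14.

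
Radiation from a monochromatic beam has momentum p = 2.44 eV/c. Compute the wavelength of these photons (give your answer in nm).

(h = 6.62607015·10^-34 J·s, c = 2.99792458·10^8 m/s, 1 eV = 1.602176634·10^-19 J.)
Convert to SI: p = 2.44 eV/c = 1.3040·10^-27 kg·m/s.
For a photon λ = h/p, so λ = 5.081·10^-7 m.
Converting to nm: λ = 508.1 nm ≈ 508 nm.

508 nm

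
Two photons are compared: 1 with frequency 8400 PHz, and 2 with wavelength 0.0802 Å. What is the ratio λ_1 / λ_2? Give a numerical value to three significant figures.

4.45

λ_1 = 3.569 × 10^-11 m (from frequency = 8400 PHz, via λ = c/f).
λ_2 = 8.020 × 10^-12 m (from wavelength = 0.0802 Å, via λ given directly).
Ratio = 3.569 × 10^-11 / 8.020 × 10^-12 = 4.45.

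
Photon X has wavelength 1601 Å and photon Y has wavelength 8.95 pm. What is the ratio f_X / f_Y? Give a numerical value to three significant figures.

5.59·10^-5

f_X = 1.873·10^15 Hz (from wavelength = 1601 Å, via f = c/λ).
f_Y = 3.350·10^19 Hz (from wavelength = 8.95 pm, via f = c/λ).
Ratio = 1.873·10^15 / 3.350·10^19 = 5.59·10^-5.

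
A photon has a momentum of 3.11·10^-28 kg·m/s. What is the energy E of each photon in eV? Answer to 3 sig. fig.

0.582 eV

Since E = pc for a photon, E = 9.324·10^-20 J.
Converting to eV: E = 0.5819 eV ≈ 0.582 eV.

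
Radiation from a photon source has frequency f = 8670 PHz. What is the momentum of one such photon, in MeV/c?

(h = 6.62607015 × 10^-34 J·s, c = 2.99792458 × 10^8 m/s, 1 eV = 1.602176634 × 10^-19 J.)
Convert to SI: f = 8670 PHz = 8.67 × 10^18 Hz.
Since p = hf/c for a photon, p = 1.916 × 10^-23 kg·m/s.
Converting to MeV/c: p = 0.03586 MeV/c ≈ 0.0359 MeV/c.

0.0359 MeV/c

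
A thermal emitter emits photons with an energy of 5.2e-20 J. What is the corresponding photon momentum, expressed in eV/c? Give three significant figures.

0.325 eV/c

Apply p = E/c: p = 1.735e-28 kg·m/s.
Converting to eV/c: p = 0.3246 eV/c ≈ 0.325 eV/c.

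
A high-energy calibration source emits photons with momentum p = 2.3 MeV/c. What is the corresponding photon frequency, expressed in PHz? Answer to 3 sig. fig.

In SI units: p = 2.3 MeV/c = 1.2292 × 10^-21 kg·m/s.
The photon relation is f = pc/h, giving f = 5.561 × 10^20 Hz.
Converting to PHz: f = 556100 PHz ≈ 5.56 × 10^5 PHz.

5.56 × 10^5 PHz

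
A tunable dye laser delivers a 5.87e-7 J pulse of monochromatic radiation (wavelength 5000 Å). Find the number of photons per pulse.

Per-photon energy: E = 3.973e-19 J (from wavelength = 5000 Å).
N = E_total / E_photon = 5.87e-7 J / 3.973e-19 J = 1.48e12.

1.48e12 photons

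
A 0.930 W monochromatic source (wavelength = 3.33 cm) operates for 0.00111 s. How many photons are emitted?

1.73e20 photons

Total energy: E_total = P·t = 0.930 × 0.00111 = 0.001032 J.
Per-photon energy: E = 5.965e-24 J.
N = E_total / E_photon = 1.73e20.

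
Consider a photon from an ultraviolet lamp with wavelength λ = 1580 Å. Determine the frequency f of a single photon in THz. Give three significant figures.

Use c = 2.99792458e8 m/s.
First convert: λ = 1580 Å = 1.58e-7 m.
For a photon f = c/λ, so f = 1.897e15 Hz.
Converting to THz: f = 1897 THz ≈ 1900 THz.

1900 THz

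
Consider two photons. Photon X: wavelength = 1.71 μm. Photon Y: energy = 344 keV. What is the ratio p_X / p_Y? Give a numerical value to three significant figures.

p_X = 3.875 × 10^-28 kg·m/s (from wavelength = 1.71 μm, via p = h/λ).
p_Y = 1.838 × 10^-22 kg·m/s (from energy = 344 keV, via p = E/c).
Ratio = 3.875 × 10^-28 / 1.838 × 10^-22 = 2.11 × 10^-6.

2.11 × 10^-6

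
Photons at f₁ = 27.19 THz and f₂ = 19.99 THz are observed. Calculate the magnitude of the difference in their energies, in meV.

Using E = hf: E₁ = 1.8016 × 10^-20 J, E₂ = 1.3246 × 10^-20 J.
|ΔE| = |1.8016 × 10^-20 − 1.3246 × 10^-20| = 4.77 × 10^-21 J = 29.8 meV.

29.8 meV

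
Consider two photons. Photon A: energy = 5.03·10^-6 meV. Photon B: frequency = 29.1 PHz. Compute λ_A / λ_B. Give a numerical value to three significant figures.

λ_A = 246.5 m (from energy = 5.03·10^-6 meV, via λ = hc/E).
λ_B = 1.030·10^-8 m (from frequency = 29.1 PHz, via λ = c/f).
Ratio = 246.5 / 1.030·10^-8 = 2.39·10^10.

2.39·10^10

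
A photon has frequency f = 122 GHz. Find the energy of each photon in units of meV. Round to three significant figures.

Convert to SI: f = 122 GHz = 1.22·10^11 Hz.
Apply E = hf: E = 8.084·10^-23 J.
Converting to meV: E = 0.5046 meV ≈ 0.505 meV.

0.505 meV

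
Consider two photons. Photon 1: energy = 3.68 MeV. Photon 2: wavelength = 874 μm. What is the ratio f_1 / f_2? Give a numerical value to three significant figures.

2.59 × 10^9

f_1 = 8.898 × 10^20 Hz (from energy = 3.68 MeV, via f = E/h).
f_2 = 3.430 × 10^11 Hz (from wavelength = 874 μm, via f = c/λ).
Ratio = 8.898 × 10^20 / 3.430 × 10^11 = 2.59 × 10^9.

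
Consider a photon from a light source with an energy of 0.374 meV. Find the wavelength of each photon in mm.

3.32 mm

(h = 6.62607015e-34 J·s, c = 2.99792458e8 m/s, 1 eV = 1.602176634e-19 J.)
Convert to SI: E = 0.374 meV = 5.9921e-23 J.
Apply λ = hc/E: λ = 0.003315 m.
Converting to mm: λ = 3.315 mm ≈ 3.32 mm.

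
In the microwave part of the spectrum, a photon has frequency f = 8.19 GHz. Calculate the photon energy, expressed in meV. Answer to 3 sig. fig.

(h = 6.62607015e-34 J·s, 1 eV = 1.602176634e-19 J.)
In SI units: f = 8.19 GHz = 8.19e9 Hz.
Since E = hf for a photon, E = 5.427e-24 J.
Converting to meV: E = 0.03387 meV ≈ 0.0339 meV.

0.0339 meV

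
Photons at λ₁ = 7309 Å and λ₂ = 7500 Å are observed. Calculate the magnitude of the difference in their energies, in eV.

Using E = hc/λ: E₁ = 2.7178e-19 J, E₂ = 2.6486e-19 J.
|ΔE| = |2.7178e-19 − 2.6486e-19| = 6.92e-21 J = 0.0432 eV.

0.0432 eV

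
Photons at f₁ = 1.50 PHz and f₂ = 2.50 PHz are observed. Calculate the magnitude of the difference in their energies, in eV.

4.14 eV

Using E = hf: E₁ = 9.939e-19 J, E₂ = 1.657e-18 J.
|ΔE| = |9.939e-19 − 1.657e-18| = 6.63e-19 J = 4.14 eV.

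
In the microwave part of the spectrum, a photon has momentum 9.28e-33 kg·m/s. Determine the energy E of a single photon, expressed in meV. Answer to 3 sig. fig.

(c = 2.99792458e8 m/s, 1 eV = 1.602176634e-19 J.)
Apply E = pc: E = 2.782e-24 J.
Converting to meV: E = 0.01736 meV ≈ 0.0174 meV.

0.0174 meV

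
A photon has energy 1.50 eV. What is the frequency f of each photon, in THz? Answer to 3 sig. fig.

In SI units: E = 1.50 eV = 2.4033e-19 J.
Since f = E/h for a photon, f = 3.627e14 Hz.
Converting to THz: f = 362.7 THz ≈ 363 THz.

363 THz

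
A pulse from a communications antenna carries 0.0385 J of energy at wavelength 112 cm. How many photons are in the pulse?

2.17e23 photons

Per-photon energy: E = 1.774e-25 J (from wavelength = 112 cm).
N = E_total / E_photon = 0.0385 J / 1.774e-25 J = 2.17e23.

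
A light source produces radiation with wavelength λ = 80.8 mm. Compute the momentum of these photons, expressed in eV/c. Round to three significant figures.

1.53·10^-5 eV/c

Use h = 6.62607015·10^-34 J·s, c = 2.99792458·10^8 m/s, 1 eV = 1.602176634·10^-19 J.
In SI units: λ = 80.8 mm = 0.0808 m.
The photon relation is p = h/λ, giving p = 8.201·10^-33 kg·m/s.
Converting to eV/c: p = 1.534·10^-5 eV/c ≈ 1.53·10^-5 eV/c.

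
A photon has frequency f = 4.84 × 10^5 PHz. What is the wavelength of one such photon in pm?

Convert to SI: f = 4.84 × 10^5 PHz = 4.84 × 10^20 Hz.
Apply λ = c/f: λ = 6.194 × 10^-13 m.
Converting to pm: λ = 0.6194 pm ≈ 0.619 pm.

0.619 pm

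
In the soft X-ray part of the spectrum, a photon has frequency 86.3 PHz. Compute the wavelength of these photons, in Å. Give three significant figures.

First convert: f = 86.3 PHz = 8.63e16 Hz.
For a photon λ = c/f, so λ = 3.474e-9 m.
Converting to Å: λ = 34.74 Å ≈ 34.7 Å.

34.7 Å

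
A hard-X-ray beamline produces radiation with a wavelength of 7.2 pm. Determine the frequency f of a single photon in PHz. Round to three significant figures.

4.16e4 PHz

(c = 2.99792458e8 m/s.)
Convert to SI: λ = 7.2 pm = 7.2e-12 m.
For a photon f = c/λ, so f = 4.164e19 Hz.
Converting to PHz: f = 41640 PHz ≈ 4.16e4 PHz.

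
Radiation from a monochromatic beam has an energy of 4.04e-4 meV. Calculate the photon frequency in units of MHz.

97.7 MHz

First convert: E = 4.04e-4 meV = 6.4728e-26 J.
Since f = E/h for a photon, f = 9.769e7 Hz.
Converting to MHz: f = 97.69 MHz ≈ 97.7 MHz.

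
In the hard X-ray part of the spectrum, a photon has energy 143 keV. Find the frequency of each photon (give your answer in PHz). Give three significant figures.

Use h = 6.62607015e-34 J·s, 1 eV = 1.602176634e-19 J.
Convert to SI: E = 143 keV = 2.2911e-14 J.
For a photon f = E/h, so f = 3.458e19 Hz.
Converting to PHz: f = 34580 PHz ≈ 3.46e4 PHz.

3.46e4 PHz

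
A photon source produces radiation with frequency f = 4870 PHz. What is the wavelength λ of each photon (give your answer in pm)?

61.6 pm

First convert: f = 4870 PHz = 4.87 × 10^18 Hz.
Apply λ = c/f: λ = 6.156 × 10^-11 m.
Converting to pm: λ = 61.56 pm ≈ 61.6 pm.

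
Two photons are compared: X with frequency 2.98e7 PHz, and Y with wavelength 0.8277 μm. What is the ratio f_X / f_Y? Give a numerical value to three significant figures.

f_X = 2.980e22 Hz (from frequency = 2.98e7 PHz, via f given directly).
f_Y = 3.622e14 Hz (from wavelength = 0.8277 μm, via f = c/λ).
Ratio = 2.980e22 / 3.622e14 = 8.23e7.

8.23e7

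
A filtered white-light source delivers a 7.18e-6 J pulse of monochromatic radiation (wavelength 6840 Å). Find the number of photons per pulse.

Per-photon energy: E = 2.904e-19 J (from wavelength = 6840 Å).
N = E_total / E_photon = 7.18e-6 J / 2.904e-19 J = 2.47e13.

2.47e13 photons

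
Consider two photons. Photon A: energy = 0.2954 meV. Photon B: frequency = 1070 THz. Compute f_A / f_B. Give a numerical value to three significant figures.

f_A = 7.143 × 10^10 Hz (from energy = 0.2954 meV, via f = E/h).
f_B = 1.070 × 10^15 Hz (from frequency = 1070 THz, via f given directly).
Ratio = 7.143 × 10^10 / 1.070 × 10^15 = 6.68 × 10^-5.

6.68 × 10^-5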